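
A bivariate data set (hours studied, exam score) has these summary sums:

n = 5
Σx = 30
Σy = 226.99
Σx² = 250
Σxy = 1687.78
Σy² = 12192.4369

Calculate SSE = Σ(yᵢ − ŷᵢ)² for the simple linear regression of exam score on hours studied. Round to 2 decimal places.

370.81

Sxx = Σx² − (Σx)²/n = 250 − 180 = 70
Sxy = Σxy − (Σx)(Σy)/n = 1687.78 − 1361.94 = 325.84
Syy = Σy² − (Σy)²/n = 12192.4369 − 10304.89202 = 1887.54488
b = Sxy/Sxx = 325.84/70 = 4.654857
SSE = Syy − b·Sxy = 1887.54488 − 4.654857·325.84 = 370.806229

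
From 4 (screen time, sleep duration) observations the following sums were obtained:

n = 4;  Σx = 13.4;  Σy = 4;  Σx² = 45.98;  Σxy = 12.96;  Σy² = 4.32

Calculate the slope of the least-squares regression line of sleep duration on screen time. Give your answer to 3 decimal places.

Sxx = Σx² − (Σx)²/n = 45.98 − 44.89 = 1.09
Sxy = Σxy − (Σx)(Σy)/n = 12.96 − 13.4 = -0.44
b = Sxy/Sxx = -0.44/1.09 = -0.403670

-0.404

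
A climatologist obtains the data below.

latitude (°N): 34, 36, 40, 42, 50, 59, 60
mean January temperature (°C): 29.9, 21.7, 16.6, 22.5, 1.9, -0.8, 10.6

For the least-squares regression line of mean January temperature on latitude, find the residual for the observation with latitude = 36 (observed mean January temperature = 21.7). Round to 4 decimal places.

n = 7, Σx = 321, Σy = 102.4, Σxy = 4090.6, Σx² = 15397
Sxx = Σx² − (Σx)²/n = 15397 − 14720.142857 = 676.857143
Sxy = Σxy − (Σx)(Σy)/n = 4090.6 − 4695.771429 = -605.171429
b = Sxy/Sxx = -605.171429/676.857143 = -0.894090
a = ȳ − b·x̄ = 14.628571 − (-0.894090)·45.857143 = 55.629000
ŷ(36) = 55.629000 + (-0.894090)·36 = 23.441748
residual = y − ŷ = 21.7 − 23.441748 = -1.741748

-1.7417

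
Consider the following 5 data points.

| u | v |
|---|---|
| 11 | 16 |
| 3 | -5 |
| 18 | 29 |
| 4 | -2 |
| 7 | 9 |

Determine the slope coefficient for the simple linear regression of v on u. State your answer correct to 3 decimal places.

n = 5, Σx = 43, Σy = 47, Σxy = 738, Σx² = 519
Sxx = Σx² − (Σx)²/n = 519 − 369.8 = 149.2
Sxy = Σxy − (Σx)(Σy)/n = 738 − 404.2 = 333.8
b = Sxy/Sxx = 333.8/149.2 = 2.237265

2.237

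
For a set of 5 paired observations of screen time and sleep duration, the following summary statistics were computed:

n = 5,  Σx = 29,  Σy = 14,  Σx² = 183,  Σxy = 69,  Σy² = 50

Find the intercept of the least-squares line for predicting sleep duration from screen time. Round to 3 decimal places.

Sxx = Σx² − (Σx)²/n = 183 − 168.2 = 14.8
Sxy = Σxy − (Σx)(Σy)/n = 69 − 81.2 = -12.2
b = Sxy/Sxx = -12.2/14.8 = -0.824324
a = ȳ − b·x̄ = 2.8 − (-0.824324)·5.8 = 7.581081

7.581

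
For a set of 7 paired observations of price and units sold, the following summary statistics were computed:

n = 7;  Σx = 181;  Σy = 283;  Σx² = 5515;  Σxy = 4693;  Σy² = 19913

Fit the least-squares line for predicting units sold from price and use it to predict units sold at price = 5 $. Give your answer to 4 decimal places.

105.9979

Sxx = Σx² − (Σx)²/n = 5515 − 4680.142857 = 834.857143
Sxy = Σxy − (Σx)(Σy)/n = 4693 − 7317.571429 = -2624.571429
b = Sxy/Sxx = -2624.571429/834.857143 = -3.143737
a = ȳ − b·x̄ = 40.428571 − (-3.143737)·25.857143 = 121.716632
ŷ(5) = a + b·5 = 121.716632 + (-3.143737)·5 = 105.997947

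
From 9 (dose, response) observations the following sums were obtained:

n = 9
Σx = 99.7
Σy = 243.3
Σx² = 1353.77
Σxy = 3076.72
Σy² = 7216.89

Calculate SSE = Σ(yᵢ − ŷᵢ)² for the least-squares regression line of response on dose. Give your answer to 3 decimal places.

Sxx = Σx² − (Σx)²/n = 1353.77 − 1104.454444 = 249.315556
Sxy = Σxy − (Σx)(Σy)/n = 3076.72 − 2695.223333 = 381.496667
Syy = Σy² − (Σy)²/n = 7216.89 − 6577.21 = 639.68
b = Sxy/Sxx = 381.496667/249.315556 = 1.530176
SSE = Syy − b·Sxy = 639.68 − 1.530176·381.496667 = 55.922976

55.923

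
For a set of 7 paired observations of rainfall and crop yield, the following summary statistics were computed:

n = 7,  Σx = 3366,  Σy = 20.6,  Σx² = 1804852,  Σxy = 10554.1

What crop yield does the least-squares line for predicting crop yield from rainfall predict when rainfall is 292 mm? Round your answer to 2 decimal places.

2.29

Sxx = Σx² − (Σx)²/n = 1804852 − 1618565.142857 = 186286.857143
Sxy = Σxy − (Σx)(Σy)/n = 10554.1 − 9905.657143 = 648.442857
b = Sxy/Sxx = 648.442857/186286.857143 = 0.003481
a = ȳ − b·x̄ = 2.942857 − 0.003481·480.857143 = 1.269049
ŷ(292) = a + b·292 = 1.269049 + 0.003481·292 = 2.285467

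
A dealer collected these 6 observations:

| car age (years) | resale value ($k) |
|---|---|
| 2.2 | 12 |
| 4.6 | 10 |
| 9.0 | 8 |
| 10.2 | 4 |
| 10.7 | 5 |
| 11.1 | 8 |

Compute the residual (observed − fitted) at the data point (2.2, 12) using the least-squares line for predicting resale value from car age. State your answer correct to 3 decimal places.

0.183

n = 6, Σx = 47.8, Σy = 47, Σxy = 327.5, Σx² = 448.74
Sxx = Σx² − (Σx)²/n = 448.74 − 380.806667 = 67.933333
Sxy = Σxy − (Σx)(Σy)/n = 327.5 − 374.433333 = -46.933333
b = Sxy/Sxx = -46.933333/67.933333 = -0.690873
a = ȳ − b·x̄ = 7.833333 − (-0.690873)·7.966667 = 13.337291
ŷ(2.2) = 13.337291 + (-0.690873)·2.2 = 11.817370
residual = y − ŷ = 12 − 11.817370 = 0.182630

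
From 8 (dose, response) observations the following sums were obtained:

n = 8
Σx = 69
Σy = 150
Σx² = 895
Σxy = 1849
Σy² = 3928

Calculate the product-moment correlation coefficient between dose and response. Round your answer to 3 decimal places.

Sxx = Σx² − (Σx)²/n = 895 − 595.125 = 299.875
Sxy = Σxy − (Σx)(Σy)/n = 1849 − 1293.75 = 555.25
Syy = Σy² − (Σy)²/n = 3928 − 2812.5 = 1115.5
r = Sxy/√(Sxx·Syy) = 555.25/√(334510.5625) = 555.25/578.368881 = 0.960027

0.960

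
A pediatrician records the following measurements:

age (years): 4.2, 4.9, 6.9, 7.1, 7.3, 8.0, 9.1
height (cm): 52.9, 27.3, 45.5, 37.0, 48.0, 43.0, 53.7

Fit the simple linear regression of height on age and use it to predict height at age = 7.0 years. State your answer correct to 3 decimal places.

n = 7, Σx = 47.5, Σy = 307.4, Σxy = 2115.67, Σx² = 339.77
Sxx = Σx² − (Σx)²/n = 339.77 − 322.321429 = 17.448571
Sxy = Σxy − (Σx)(Σy)/n = 2115.67 − 2085.928571 = 29.741429
b = Sxy/Sxx = 29.741429/17.448571 = 1.704519
a = ȳ − b·x̄ = 43.914286 − 1.704519·6.785714 = 32.347904
ŷ(7.0) = a + b·7.0 = 32.347904 + 1.704519·7 = 44.279540

44.280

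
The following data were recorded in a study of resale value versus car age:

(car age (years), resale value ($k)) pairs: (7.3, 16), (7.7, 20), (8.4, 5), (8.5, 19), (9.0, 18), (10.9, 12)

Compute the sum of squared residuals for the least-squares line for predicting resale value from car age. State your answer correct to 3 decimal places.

147.739

n = 6, Σx = 51.8, Σy = 90, Σxy = 767.1, Σx² = 455.2, Σy² = 1510
Sxx = Σx² − (Σx)²/n = 455.2 − 447.206667 = 7.993333
Sxy = Σxy − (Σx)(Σy)/n = 767.1 − 777 = -9.9
Syy = Σy² − (Σy)²/n = 1510 − 1350 = 160
b = Sxy/Sxx = -9.9/7.993333 = -1.238532
SSE = Syy − b·Sxy = 160 − (-1.238532)·(-9.9) = 147.738532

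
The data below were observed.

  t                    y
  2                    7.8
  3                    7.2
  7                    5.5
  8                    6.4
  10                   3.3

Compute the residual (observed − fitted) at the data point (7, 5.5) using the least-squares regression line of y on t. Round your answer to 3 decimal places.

n = 5, Σx = 30, Σy = 30.2, Σxy = 159.9, Σx² = 226
Sxx = Σx² − (Σx)²/n = 226 − 180 = 46
Sxy = Σxy − (Σx)(Σy)/n = 159.9 − 181.2 = -21.3
b = Sxy/Sxx = -21.3/46 = -0.463043
a = ȳ − b·x̄ = 6.04 − (-0.463043)·6 = 8.818261
ŷ(7) = 8.818261 + (-0.463043)·7 = 5.576957
residual = y − ŷ = 5.5 − 5.576957 = -0.076957

-0.077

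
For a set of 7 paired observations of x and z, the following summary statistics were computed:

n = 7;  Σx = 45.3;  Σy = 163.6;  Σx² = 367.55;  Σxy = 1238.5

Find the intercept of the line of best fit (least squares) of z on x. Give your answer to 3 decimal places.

7.733

Sxx = Σx² − (Σx)²/n = 367.55 − 293.155714 = 74.394286
Sxy = Σxy − (Σx)(Σy)/n = 1238.5 − 1058.725714 = 179.774286
b = Sxy/Sxx = 179.774286/74.394286 = 2.416507
a = ȳ − b·x̄ = 23.371429 − 2.416507·6.471429 = 7.733178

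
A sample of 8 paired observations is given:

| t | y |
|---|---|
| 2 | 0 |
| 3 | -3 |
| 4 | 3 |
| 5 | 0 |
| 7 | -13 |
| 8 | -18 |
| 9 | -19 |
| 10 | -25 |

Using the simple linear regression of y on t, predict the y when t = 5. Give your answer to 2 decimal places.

-5.99

n = 8, Σx = 48, Σy = -75, Σxy = -653, Σx² = 348
Sxx = Σx² − (Σx)²/n = 348 − 288 = 60
Sxy = Σxy − (Σx)(Σy)/n = -653 − (-450) = -203
b = Sxy/Sxx = -203/60 = -3.383333
a = ȳ − b·x̄ = -9.375 − (-3.383333)·6 = 10.925
ŷ(5) = a + b·5 = 10.925 + (-3.383333)·5 = -5.991667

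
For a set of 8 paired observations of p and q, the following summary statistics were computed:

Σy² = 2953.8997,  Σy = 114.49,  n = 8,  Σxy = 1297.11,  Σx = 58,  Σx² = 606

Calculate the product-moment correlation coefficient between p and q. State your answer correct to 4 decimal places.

0.9455

Sxx = Σx² − (Σx)²/n = 606 − 420.5 = 185.5
Sxy = Σxy − (Σx)(Σy)/n = 1297.11 − 830.0525 = 467.0575
Syy = Σy² − (Σy)²/n = 2953.8997 − 1638.495013 = 1315.404687
r = Sxy/√(Sxx·Syy) = 467.0575/√(244007.569531) = 467.0575/493.971223 = 0.945516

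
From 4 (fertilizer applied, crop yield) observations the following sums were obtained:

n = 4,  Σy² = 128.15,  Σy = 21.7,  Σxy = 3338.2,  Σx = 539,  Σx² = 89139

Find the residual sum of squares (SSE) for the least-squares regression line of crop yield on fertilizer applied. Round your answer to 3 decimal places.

Sxx = Σx² − (Σx)²/n = 89139 − 72630.25 = 16508.75
Sxy = Σxy − (Σx)(Σy)/n = 3338.2 − 2924.075 = 414.125
Syy = Σy² − (Σy)²/n = 128.15 − 117.7225 = 10.4275
b = Sxy/Sxx = 414.125/16508.75 = 0.025085
SSE = Syy − b·Sxy = 10.4275 − 0.025085·414.125 = 0.039099

0.039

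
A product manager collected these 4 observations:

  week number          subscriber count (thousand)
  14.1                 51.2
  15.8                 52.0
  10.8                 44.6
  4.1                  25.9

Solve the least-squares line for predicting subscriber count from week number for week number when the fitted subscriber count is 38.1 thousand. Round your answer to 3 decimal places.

8.905

n = 4, Σx = 44.8, Σy = 173.7, Σxy = 2131.39, Σx² = 581.9
Sxx = Σx² − (Σx)²/n = 581.9 − 501.76 = 80.14
Sxy = Σxy − (Σx)(Σy)/n = 2131.39 − 1945.44 = 185.95
b = Sxy/Sxx = 185.95/80.14 = 2.320314
a = ȳ − b·x̄ = 43.425 − 2.320314·11.2 = 17.437478
Set a + b·x = 38.1: x = (38.1 − 17.437478) / 2.320314 = 8.905052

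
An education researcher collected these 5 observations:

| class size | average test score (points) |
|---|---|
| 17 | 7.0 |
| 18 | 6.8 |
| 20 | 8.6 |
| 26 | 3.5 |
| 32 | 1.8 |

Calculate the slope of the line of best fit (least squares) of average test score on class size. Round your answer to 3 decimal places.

-0.402

n = 5, Σx = 113, Σy = 27.7, Σxy = 562, Σx² = 2713
Sxx = Σx² − (Σx)²/n = 2713 − 2553.8 = 159.2
Sxy = Σxy − (Σx)(Σy)/n = 562 − 626.02 = -64.02
b = Sxy/Sxx = -64.02/159.2 = -0.402136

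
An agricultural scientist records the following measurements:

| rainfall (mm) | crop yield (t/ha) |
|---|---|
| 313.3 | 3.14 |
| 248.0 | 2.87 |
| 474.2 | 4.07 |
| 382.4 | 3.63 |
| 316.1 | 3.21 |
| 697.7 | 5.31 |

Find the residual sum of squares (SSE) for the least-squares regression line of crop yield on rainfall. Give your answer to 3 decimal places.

n = 6, Σx = 2431.7, Σy = 22.23, Σxy = 9733.096, Σx² = 1117460.79, Σy² = 86.3385
Sxx = Σx² − (Σx)²/n = 1117460.79 − 985527.481667 = 131933.308333
Sxy = Σxy − (Σx)(Σy)/n = 9733.096 − 9009.4485 = 723.6475
Syy = Σy² − (Σy)²/n = 86.3385 − 82.36215 = 3.97635
b = Sxy/Sxx = 723.6475/131933.308333 = 0.005485
SSE = Syy − b·Sxy = 3.97635 − 0.005485·723.6475 = 0.007180

0.007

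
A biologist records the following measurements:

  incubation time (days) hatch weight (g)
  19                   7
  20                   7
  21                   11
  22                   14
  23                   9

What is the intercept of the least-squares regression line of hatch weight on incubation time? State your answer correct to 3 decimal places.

n = 5, Σx = 105, Σy = 48, Σxy = 1019, Σx² = 2215
Sxx = Σx² − (Σx)²/n = 2215 − 2205 = 10
Sxy = Σxy − (Σx)(Σy)/n = 1019 − 1008 = 11
b = Sxy/Sxx = 11/10 = 1.1
a = ȳ − b·x̄ = 9.6 − 1.1·21 = -13.5

-13.500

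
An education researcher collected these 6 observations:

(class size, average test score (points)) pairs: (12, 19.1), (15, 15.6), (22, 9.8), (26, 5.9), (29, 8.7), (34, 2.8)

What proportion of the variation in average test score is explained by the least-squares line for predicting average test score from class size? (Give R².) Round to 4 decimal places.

n = 6, Σx = 138, Σy = 61.9, Σxy = 1179.7, Σx² = 3526, Σy² = 822.55
Sxx = Σx² − (Σx)²/n = 3526 − 3174 = 352
Sxy = Σxy − (Σx)(Σy)/n = 1179.7 − 1423.7 = -244
Syy = Σy² − (Σy)²/n = 822.55 − 638.601667 = 183.948333
R² = Sxy²/(Sxx·Syy) = (-244)²/(352·183.948333) = 0.919478

0.9195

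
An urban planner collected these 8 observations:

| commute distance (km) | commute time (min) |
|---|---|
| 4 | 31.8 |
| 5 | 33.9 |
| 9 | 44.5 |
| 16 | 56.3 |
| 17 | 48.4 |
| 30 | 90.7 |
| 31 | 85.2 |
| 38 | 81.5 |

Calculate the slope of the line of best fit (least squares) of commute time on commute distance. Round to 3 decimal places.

n = 8, Σx = 150, Σy = 472.3, Σxy = 10880, Σx² = 3972
Sxx = Σx² − (Σx)²/n = 3972 − 2812.5 = 1159.5
Sxy = Σxy − (Σx)(Σy)/n = 10880 − 8855.625 = 2024.375
b = Sxy/Sxx = 2024.375/1159.5 = 1.745903

1.746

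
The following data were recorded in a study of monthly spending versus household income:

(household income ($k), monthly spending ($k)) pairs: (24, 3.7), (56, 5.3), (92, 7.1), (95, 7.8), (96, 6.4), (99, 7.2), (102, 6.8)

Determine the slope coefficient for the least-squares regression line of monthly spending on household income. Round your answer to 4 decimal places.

n = 7, Σx = 564, Σy = 44.3, Σxy = 3800.6, Σx² = 50622
Sxx = Σx² − (Σx)²/n = 50622 − 45442.285714 = 5179.714286
Sxy = Σxy − (Σx)(Σy)/n = 3800.6 − 3569.314286 = 231.285714
b = Sxy/Sxx = 231.285714/5179.714286 = 0.044652

0.0447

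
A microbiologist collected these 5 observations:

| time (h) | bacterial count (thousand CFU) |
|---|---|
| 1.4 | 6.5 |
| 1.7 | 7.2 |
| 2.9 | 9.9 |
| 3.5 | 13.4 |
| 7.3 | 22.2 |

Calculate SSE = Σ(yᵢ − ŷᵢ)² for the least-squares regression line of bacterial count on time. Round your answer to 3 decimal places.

n = 5, Σx = 16.8, Σy = 59.2, Σxy = 259.01, Σx² = 78.8, Σy² = 864.5
Sxx = Σx² − (Σx)²/n = 78.8 − 56.448 = 22.352
Sxy = Σxy − (Σx)(Σy)/n = 259.01 − 198.912 = 60.098
Syy = Σy² − (Σy)²/n = 864.5 − 700.928 = 163.572
b = Sxy/Sxx = 60.098/22.352 = 2.688708
SSE = Syy − b·Sxy = 163.572 − 2.688708·60.098 = 1.986030

1.986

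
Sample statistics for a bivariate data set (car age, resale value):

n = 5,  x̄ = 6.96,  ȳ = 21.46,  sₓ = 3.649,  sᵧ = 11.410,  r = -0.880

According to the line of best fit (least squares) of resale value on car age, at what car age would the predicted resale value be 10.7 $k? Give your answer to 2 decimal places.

10.87

b = r · sᵧ/sₓ = -0.88 · 11.41/3.649 = -2.751658
a = ȳ − b·x̄ = 21.46 − (-2.751658)·6.96 = 40.611540
Set a + b·x = 10.7: x = (10.7 − 40.611540) / (-2.751658) = 10.870370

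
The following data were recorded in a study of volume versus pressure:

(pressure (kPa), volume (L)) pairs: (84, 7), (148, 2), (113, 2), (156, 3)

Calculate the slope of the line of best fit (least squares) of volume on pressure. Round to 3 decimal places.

-0.053

n = 4, Σx = 501, Σy = 14, Σxy = 1578, Σx² = 66065
Sxx = Σx² − (Σx)²/n = 66065 − 62750.25 = 3314.75
Sxy = Σxy − (Σx)(Σy)/n = 1578 − 1753.5 = -175.5
b = Sxy/Sxx = -175.5/3314.75 = -0.052945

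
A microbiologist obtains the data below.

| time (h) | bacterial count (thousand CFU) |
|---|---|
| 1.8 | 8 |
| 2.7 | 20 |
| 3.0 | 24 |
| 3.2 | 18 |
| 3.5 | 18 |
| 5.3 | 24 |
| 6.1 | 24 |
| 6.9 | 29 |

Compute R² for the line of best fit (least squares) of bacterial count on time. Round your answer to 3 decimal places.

n = 8, Σx = 32.5, Σy = 165, Σxy = 734.7, Σx² = 154.93, Σy² = 3681
Sxx = Σx² − (Σx)²/n = 154.93 − 132.03125 = 22.89875
Sxy = Σxy − (Σx)(Σy)/n = 734.7 − 670.3125 = 64.3875
Syy = Σy² − (Σy)²/n = 3681 − 3403.125 = 277.875
R² = Sxy²/(Sxx·Syy) = (64.3875)²/(22.89875·277.875) = 0.651541

0.652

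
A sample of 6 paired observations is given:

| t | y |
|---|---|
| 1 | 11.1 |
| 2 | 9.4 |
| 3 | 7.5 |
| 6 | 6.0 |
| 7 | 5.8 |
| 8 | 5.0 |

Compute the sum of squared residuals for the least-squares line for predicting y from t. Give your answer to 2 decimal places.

2.34

n = 6, Σx = 27, Σy = 44.8, Σxy = 169, Σx² = 163, Σy² = 362.46
Sxx = Σx² − (Σx)²/n = 163 − 121.5 = 41.5
Sxy = Σxy − (Σx)(Σy)/n = 169 − 201.6 = -32.6
Syy = Σy² − (Σy)²/n = 362.46 − 334.506667 = 27.953333
b = Sxy/Sxx = -32.6/41.5 = -0.785542
SSE = Syy − b·Sxy = 27.953333 − (-0.785542)·(-32.6) = 2.344659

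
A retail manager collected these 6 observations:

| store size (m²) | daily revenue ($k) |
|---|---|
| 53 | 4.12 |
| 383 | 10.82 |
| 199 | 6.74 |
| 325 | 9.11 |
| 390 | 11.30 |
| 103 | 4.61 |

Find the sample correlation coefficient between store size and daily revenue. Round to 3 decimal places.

n = 6, Σx = 1453, Σy = 46.7, Σxy = 13546.26, Σx² = 457433, Σy² = 411.4086
Sxx = Σx² − (Σx)²/n = 457433 − 351868.166667 = 105564.833333
Sxy = Σxy − (Σx)(Σy)/n = 13546.26 − 11309.183333 = 2237.076667
Syy = Σy² − (Σy)²/n = 411.4086 − 363.481667 = 47.926933
r = Sxy/√(Sxx·Syy) = 2237.076667/√(5059398.729511) = 2237.076667/2249.310723 = 0.994561

0.995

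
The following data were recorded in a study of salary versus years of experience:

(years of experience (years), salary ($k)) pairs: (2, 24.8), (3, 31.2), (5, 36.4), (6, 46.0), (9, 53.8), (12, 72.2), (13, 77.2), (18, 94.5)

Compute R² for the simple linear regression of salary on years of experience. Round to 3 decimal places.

0.990

n = 8, Σx = 68, Σy = 436.1, Σxy = 4656.4, Σx² = 792, Σy² = 28026.81
Sxx = Σx² − (Σx)²/n = 792 − 578 = 214
Sxy = Σxy − (Σx)(Σy)/n = 4656.4 − 3706.85 = 949.55
Syy = Σy² − (Σy)²/n = 28026.81 − 23772.90125 = 4253.90875
R² = Sxy²/(Sxx·Syy) = (949.55)²/(214·4253.90875) = 0.990453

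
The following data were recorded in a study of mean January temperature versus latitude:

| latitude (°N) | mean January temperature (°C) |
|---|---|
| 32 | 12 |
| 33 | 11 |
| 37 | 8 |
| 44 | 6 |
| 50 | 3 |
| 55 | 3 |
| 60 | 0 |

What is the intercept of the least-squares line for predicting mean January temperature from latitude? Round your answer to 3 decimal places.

23.801

n = 7, Σx = 311, Σy = 43, Σxy = 1622, Σx² = 14543
Sxx = Σx² − (Σx)²/n = 14543 − 13817.285714 = 725.714286
Sxy = Σxy − (Σx)(Σy)/n = 1622 − 1910.428571 = -288.428571
b = Sxy/Sxx = -288.428571/725.714286 = -0.397441
a = ȳ − b·x̄ = 6.142857 − (-0.397441)·44.428571 = 23.800591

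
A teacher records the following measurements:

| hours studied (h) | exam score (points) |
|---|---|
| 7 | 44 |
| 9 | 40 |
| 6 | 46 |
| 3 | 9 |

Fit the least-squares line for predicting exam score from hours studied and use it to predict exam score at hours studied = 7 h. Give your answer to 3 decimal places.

38.840

n = 4, Σx = 25, Σy = 139, Σxy = 971, Σx² = 175
Sxx = Σx² − (Σx)²/n = 175 − 156.25 = 18.75
Sxy = Σxy − (Σx)(Σy)/n = 971 − 868.75 = 102.25
b = Sxy/Sxx = 102.25/18.75 = 5.453333
a = ȳ − b·x̄ = 34.75 − 5.453333·6.25 = 0.666667
ŷ(7) = a + b·7 = 0.666667 + 5.453333·7 = 38.84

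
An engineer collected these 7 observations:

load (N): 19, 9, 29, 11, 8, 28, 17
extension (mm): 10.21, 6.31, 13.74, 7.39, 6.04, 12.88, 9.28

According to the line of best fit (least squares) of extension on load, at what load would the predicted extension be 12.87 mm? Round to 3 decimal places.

n = 7, Σx = 121, Σy = 65.85, Σxy = 1297.25, Σx² = 2541
Sxx = Σx² − (Σx)²/n = 2541 − 2091.571429 = 449.428571
Sxy = Σxy − (Σx)(Σy)/n = 1297.25 − 1138.264286 = 158.985714
b = Sxy/Sxx = 158.985714/449.428571 = 0.353751
a = ȳ − b·x̄ = 9.407143 − 0.353751·17.285714 = 3.292308
Set a + b·x = 12.87: x = (12.87 − 3.292308) / 0.353751 = 27.074688

27.075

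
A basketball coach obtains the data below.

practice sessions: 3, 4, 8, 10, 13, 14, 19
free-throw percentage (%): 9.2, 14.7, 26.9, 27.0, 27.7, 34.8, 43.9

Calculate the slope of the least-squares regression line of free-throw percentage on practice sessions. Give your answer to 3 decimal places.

1.974

n = 7, Σx = 71, Σy = 184.2, Σxy = 2253, Σx² = 915
Sxx = Σx² − (Σx)²/n = 915 − 720.142857 = 194.857143
Sxy = Σxy − (Σx)(Σy)/n = 2253 − 1868.314286 = 384.685714
b = Sxy/Sxx = 384.685714/194.857143 = 1.974194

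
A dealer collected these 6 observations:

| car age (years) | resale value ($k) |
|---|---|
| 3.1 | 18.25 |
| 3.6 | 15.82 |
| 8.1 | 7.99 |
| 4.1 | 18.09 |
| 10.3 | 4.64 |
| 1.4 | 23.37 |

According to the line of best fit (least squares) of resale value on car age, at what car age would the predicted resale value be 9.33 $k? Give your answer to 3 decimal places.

n = 6, Σx = 30.6, Σy = 88.16, Σxy = 332.925, Σx² = 213.04
Sxx = Σx² − (Σx)²/n = 213.04 − 156.06 = 56.98
Sxy = Σxy − (Σx)(Σy)/n = 332.925 − 449.616 = -116.691
b = Sxy/Sxx = -116.691/56.98 = -2.047929
a = ȳ − b·x̄ = 14.693333 − (-2.047929)·5.1 = 25.137772
Set a + b·x = 9.33: x = (9.33 − 25.137772) / (-2.047929) = 7.718906

7.719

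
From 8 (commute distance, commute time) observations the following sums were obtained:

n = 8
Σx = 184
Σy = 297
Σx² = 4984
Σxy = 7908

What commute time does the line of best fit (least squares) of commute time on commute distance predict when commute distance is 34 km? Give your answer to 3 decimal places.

52.879

Sxx = Σx² − (Σx)²/n = 4984 − 4232 = 752
Sxy = Σxy − (Σx)(Σy)/n = 7908 − 6831 = 1077
b = Sxy/Sxx = 1077/752 = 1.432181
a = ȳ − b·x̄ = 37.125 − 1.432181·23 = 4.184840
ŷ(34) = a + b·34 = 4.184840 + 1.432181·34 = 52.878989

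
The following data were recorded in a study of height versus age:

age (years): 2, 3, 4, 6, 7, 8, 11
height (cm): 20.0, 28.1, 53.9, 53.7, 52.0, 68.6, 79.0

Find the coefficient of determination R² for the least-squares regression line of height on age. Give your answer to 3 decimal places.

n = 7, Σx = 41, Σy = 355.3, Σxy = 2443.9, Σx² = 299, Σy² = 20629.47
Sxx = Σx² − (Σx)²/n = 299 − 240.142857 = 58.857143
Sxy = Σxy − (Σx)(Σy)/n = 2443.9 − 2081.042857 = 362.857143
Syy = Σy² − (Σy)²/n = 20629.47 − 18034.012857 = 2595.457143
R² = Sxy²/(Sxx·Syy) = (362.857143)²/(58.857143·2595.457143) = 0.861903

0.862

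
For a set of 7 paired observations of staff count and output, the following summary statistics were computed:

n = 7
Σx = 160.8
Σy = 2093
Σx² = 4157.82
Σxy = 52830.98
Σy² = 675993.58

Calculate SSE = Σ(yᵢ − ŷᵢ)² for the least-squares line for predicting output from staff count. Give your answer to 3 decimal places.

1525.550

Sxx = Σx² − (Σx)²/n = 4157.82 − 3693.805714 = 464.014286
Sxy = Σxy − (Σx)(Σy)/n = 52830.98 − 48079.2 = 4751.78
Syy = Σy² − (Σy)²/n = 675993.58 − 625807 = 50186.58
b = Sxy/Sxx = 4751.78/464.014286 = 10.240590
SSE = Syy − b·Sxy = 50186.58 − 10.240590·4751.78 = 1525.549804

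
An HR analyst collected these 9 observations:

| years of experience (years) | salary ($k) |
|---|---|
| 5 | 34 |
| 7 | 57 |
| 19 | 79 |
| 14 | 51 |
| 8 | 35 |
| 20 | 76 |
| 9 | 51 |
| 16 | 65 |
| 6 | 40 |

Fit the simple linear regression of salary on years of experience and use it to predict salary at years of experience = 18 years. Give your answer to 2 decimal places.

70.78

n = 9, Σx = 104, Σy = 488, Σxy = 6323, Σx² = 1468
Sxx = Σx² − (Σx)²/n = 1468 − 1201.777778 = 266.222222
Sxy = Σxy − (Σx)(Σy)/n = 6323 − 5639.111111 = 683.888889
b = Sxy/Sxx = 683.888889/266.222222 = 2.568865
a = ȳ − b·x̄ = 54.222222 − 2.568865·11.555556 = 24.537563
ŷ(18) = a + b·18 = 24.537563 + 2.568865·18 = 70.777129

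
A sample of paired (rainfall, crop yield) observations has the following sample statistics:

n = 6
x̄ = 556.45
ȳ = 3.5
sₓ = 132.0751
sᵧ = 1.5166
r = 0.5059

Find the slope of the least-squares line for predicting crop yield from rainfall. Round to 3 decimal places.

0.006

b = r · sᵧ/sₓ = 0.5059 · 1.5166/132.0751 = 0.005809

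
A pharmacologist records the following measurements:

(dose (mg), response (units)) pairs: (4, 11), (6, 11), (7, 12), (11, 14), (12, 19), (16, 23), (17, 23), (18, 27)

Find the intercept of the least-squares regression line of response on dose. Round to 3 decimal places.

n = 8, Σx = 91, Σy = 140, Σxy = 1821, Σx² = 1235
Sxx = Σx² − (Σx)²/n = 1235 − 1035.125 = 199.875
Sxy = Σxy − (Σx)(Σy)/n = 1821 − 1592.5 = 228.5
b = Sxy/Sxx = 228.5/199.875 = 1.143215
a = ȳ − b·x̄ = 17.5 − 1.143215·11.375 = 4.495935

4.496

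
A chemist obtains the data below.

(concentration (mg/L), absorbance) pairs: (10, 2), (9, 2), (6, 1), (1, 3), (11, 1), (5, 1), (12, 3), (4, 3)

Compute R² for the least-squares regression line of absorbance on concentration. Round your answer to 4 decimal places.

0.0403

n = 8, Σx = 58, Σy = 16, Σxy = 111, Σx² = 524, Σy² = 38
Sxx = Σx² − (Σx)²/n = 524 − 420.5 = 103.5
Sxy = Σxy − (Σx)(Σy)/n = 111 − 116 = -5
Syy = Σy² − (Σy)²/n = 38 − 32 = 6
R² = Sxy²/(Sxx·Syy) = (-5)²/(103.5·6) = 0.040258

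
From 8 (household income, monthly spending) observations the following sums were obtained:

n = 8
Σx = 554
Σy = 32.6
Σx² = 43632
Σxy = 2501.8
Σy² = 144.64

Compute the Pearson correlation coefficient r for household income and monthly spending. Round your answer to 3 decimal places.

Sxx = Σx² − (Σx)²/n = 43632 − 38364.5 = 5267.5
Sxy = Σxy − (Σx)(Σy)/n = 2501.8 − 2257.55 = 244.25
Syy = Σy² − (Σy)²/n = 144.64 − 132.845 = 11.795
r = Sxy/√(Sxx·Syy) = 244.25/√(62130.1625) = 244.25/249.259228 = 0.979904

0.980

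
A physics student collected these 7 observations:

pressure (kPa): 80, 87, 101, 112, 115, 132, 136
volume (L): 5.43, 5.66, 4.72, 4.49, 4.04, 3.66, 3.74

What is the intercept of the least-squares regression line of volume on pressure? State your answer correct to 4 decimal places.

n = 7, Σx = 763, Σy = 31.74, Σxy = 3362.78, Σx² = 85859
Sxx = Σx² − (Σx)²/n = 85859 − 83167 = 2692
Sxy = Σxy − (Σx)(Σy)/n = 3362.78 − 3459.66 = -96.88
b = Sxy/Sxx = -96.88/2692 = -0.035988
a = ȳ − b·x̄ = 4.534286 − (-0.035988)·109 = 8.456990

8.4570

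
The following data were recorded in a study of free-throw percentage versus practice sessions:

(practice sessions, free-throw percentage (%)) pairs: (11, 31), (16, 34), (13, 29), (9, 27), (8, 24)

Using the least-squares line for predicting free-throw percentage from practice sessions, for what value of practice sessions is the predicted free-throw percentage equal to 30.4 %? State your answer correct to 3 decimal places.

n = 5, Σx = 57, Σy = 145, Σxy = 1697, Σx² = 691
Sxx = Σx² − (Σx)²/n = 691 − 649.8 = 41.2
Sxy = Σxy − (Σx)(Σy)/n = 1697 − 1653 = 44
b = Sxy/Sxx = 44/41.2 = 1.067961
a = ȳ − b·x̄ = 29 − 1.067961·11.4 = 16.825243
Set a + b·x = 30.4: x = (30.4 − 16.825243) / 1.067961 = 12.710909

12.711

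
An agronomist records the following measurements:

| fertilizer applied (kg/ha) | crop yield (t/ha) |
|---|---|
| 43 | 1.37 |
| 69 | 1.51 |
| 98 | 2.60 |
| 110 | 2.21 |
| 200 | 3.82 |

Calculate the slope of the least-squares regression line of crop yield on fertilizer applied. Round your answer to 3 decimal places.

n = 5, Σx = 520, Σy = 11.51, Σxy = 1425, Σx² = 68314
Sxx = Σx² − (Σx)²/n = 68314 − 54080 = 14234
Sxy = Σxy − (Σx)(Σy)/n = 1425 − 1197.04 = 227.96
b = Sxy/Sxx = 227.96/14234 = 0.016015

0.016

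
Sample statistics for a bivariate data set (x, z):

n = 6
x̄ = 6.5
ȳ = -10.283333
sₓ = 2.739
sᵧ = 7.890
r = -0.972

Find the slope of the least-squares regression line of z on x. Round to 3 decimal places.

b = r · sᵧ/sₓ = -0.972 · 7.89/2.739 = -2.799956

-2.800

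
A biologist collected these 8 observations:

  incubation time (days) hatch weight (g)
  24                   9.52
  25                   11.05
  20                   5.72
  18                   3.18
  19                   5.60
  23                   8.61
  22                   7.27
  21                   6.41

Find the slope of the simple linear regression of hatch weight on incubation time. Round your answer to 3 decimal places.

n = 8, Σx = 172, Σy = 57.36, Σxy = 1275.35, Σx² = 3740
Sxx = Σx² − (Σx)²/n = 3740 − 3698 = 42
Sxy = Σxy − (Σx)(Σy)/n = 1275.35 − 1233.24 = 42.11
b = Sxy/Sxx = 42.11/42 = 1.002619

1.003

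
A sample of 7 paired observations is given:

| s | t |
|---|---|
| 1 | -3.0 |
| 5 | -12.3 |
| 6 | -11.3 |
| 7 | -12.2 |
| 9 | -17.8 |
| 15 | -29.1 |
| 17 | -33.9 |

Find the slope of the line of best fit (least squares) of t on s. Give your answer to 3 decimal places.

n = 7, Σx = 60, Σy = -119.6, Σxy = -1390.7, Σx² = 706
Sxx = Σx² − (Σx)²/n = 706 − 514.285714 = 191.714286
Sxy = Σxy − (Σx)(Σy)/n = -1390.7 − (-1025.142857) = -365.557143
b = Sxy/Sxx = -365.557143/191.714286 = -1.906781

-1.907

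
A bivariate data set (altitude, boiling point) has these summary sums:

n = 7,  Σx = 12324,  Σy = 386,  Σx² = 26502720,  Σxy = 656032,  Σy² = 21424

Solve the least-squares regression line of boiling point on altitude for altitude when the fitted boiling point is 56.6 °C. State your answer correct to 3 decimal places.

Sxx = Σx² − (Σx)²/n = 26502720 − 21697282.285714 = 4805437.714286
Sxy = Σxy − (Σx)(Σy)/n = 656032 − 679580.571429 = -23548.571429
b = Sxy/Sxx = -23548.571429/4805437.714286 = -0.004900
a = ȳ − b·x̄ = 55.142857 − (-0.004900)·1760.571429 = 63.770363
Set a + b·x = 56.6: x = (56.6 − 63.770363) / (-0.004900) = 1463.219665

1463.220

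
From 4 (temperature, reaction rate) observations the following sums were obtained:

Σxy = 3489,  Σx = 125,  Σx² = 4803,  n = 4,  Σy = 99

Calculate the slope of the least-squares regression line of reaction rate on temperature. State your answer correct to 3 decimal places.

Sxx = Σx² − (Σx)²/n = 4803 − 3906.25 = 896.75
Sxy = Σxy − (Σx)(Σy)/n = 3489 − 3093.75 = 395.25
b = Sxy/Sxx = 395.25/896.75 = 0.440758

0.441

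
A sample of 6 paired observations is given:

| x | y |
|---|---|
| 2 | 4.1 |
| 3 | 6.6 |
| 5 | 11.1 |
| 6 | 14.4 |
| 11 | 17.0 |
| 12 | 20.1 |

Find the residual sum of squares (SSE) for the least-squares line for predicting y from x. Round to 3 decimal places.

15.384

n = 6, Σx = 39, Σy = 73.3, Σxy = 598.1, Σx² = 339, Σy² = 1083.95
Sxx = Σx² − (Σx)²/n = 339 − 253.5 = 85.5
Sxy = Σxy − (Σx)(Σy)/n = 598.1 − 476.45 = 121.65
Syy = Σy² − (Σy)²/n = 1083.95 − 895.481667 = 188.468333
b = Sxy/Sxx = 121.65/85.5 = 1.422807
SSE = Syy − b·Sxy = 188.468333 − 1.422807·121.65 = 15.383860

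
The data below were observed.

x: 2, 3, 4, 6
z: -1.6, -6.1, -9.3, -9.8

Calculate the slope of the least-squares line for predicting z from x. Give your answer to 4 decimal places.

-1.9429

n = 4, Σx = 15, Σy = -26.8, Σxy = -117.5, Σx² = 65
Sxx = Σx² − (Σx)²/n = 65 − 56.25 = 8.75
Sxy = Σxy − (Σx)(Σy)/n = -117.5 − (-100.5) = -17
b = Sxy/Sxx = -17/8.75 = -1.942857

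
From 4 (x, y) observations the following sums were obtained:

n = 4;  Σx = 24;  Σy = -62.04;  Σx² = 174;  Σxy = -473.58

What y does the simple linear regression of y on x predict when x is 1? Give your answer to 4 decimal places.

Sxx = Σx² − (Σx)²/n = 174 − 144 = 30
Sxy = Σxy − (Σx)(Σy)/n = -473.58 − (-372.24) = -101.34
b = Sxy/Sxx = -101.34/30 = -3.378
a = ȳ − b·x̄ = -15.51 − (-3.378)·6 = 4.758
ŷ(1) = a + b·1 = 4.758 + (-3.378)·1 = 1.38

1.3800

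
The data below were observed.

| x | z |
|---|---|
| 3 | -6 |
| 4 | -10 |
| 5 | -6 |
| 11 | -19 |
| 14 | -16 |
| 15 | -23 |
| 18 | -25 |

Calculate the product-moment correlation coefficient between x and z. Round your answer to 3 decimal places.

n = 7, Σx = 70, Σy = -105, Σxy = -1316, Σx² = 916, Σy² = 1943
Sxx = Σx² − (Σx)²/n = 916 − 700 = 216
Sxy = Σxy − (Σx)(Σy)/n = -1316 − (-1050) = -266
Syy = Σy² − (Σy)²/n = 1943 − 1575 = 368
r = Sxy/√(Sxx·Syy) = -266/√(79488) = -266/281.936163 = -0.943476

-0.943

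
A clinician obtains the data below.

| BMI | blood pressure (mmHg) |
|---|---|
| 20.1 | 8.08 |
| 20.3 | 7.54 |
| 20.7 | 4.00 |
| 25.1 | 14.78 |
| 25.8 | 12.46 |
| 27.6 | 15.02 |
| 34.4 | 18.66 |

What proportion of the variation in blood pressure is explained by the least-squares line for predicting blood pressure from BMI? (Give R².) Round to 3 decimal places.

0.828

n = 7, Σx = 174, Σy = 80.54, Σxy = 2147.172, Σx² = 4485.36, Σy² = 1085.634
Sxx = Σx² − (Σx)²/n = 4485.36 − 4325.142857 = 160.217143
Sxy = Σxy − (Σx)(Σy)/n = 2147.172 − 2001.994286 = 145.177714
Syy = Σy² − (Σy)²/n = 1085.634 − 926.670229 = 158.963771
R² = Sxy²/(Sxx·Syy) = (145.177714)²/(160.217143·158.963771) = 0.827547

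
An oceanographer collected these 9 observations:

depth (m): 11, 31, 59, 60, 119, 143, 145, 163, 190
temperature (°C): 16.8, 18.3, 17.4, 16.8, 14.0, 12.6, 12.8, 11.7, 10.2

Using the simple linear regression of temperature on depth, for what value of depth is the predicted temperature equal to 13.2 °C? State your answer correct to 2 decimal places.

n = 9, Σx = 921, Σy = 130.6, Σxy = 11955.6, Σx² = 126467
Sxx = Σx² − (Σx)²/n = 126467 − 94249 = 32218
Sxy = Σxy − (Σx)(Σy)/n = 11955.6 − 13364.733333 = -1409.133333
b = Sxy/Sxx = -1409.133333/32218 = -0.043737
a = ȳ − b·x̄ = 14.511111 − (-0.043737)·102.333333 = 18.986911
Set a + b·x = 13.2: x = (13.2 − 18.986911) / (-0.043737) = 132.310183

132.31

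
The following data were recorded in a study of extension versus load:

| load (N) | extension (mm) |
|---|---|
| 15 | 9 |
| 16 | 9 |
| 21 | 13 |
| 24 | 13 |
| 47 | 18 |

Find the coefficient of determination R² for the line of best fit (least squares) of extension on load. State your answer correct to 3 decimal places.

n = 5, Σx = 123, Σy = 62, Σxy = 1710, Σx² = 3707, Σy² = 824
Sxx = Σx² − (Σx)²/n = 3707 − 3025.8 = 681.2
Sxy = Σxy − (Σx)(Σy)/n = 1710 − 1525.2 = 184.8
Syy = Σy² − (Σy)²/n = 824 − 768.8 = 55.2
R² = Sxy²/(Sxx·Syy) = (184.8)²/(681.2·55.2) = 0.908218

0.908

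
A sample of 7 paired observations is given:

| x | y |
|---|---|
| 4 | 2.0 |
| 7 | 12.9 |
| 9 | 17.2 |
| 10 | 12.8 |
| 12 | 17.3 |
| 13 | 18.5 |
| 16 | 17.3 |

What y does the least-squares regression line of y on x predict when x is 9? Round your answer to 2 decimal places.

12.65

n = 7, Σx = 71, Σy = 98, Σxy = 1106, Σx² = 815
Sxx = Σx² − (Σx)²/n = 815 − 720.142857 = 94.857143
Sxy = Σxy − (Σx)(Σy)/n = 1106 − 994 = 112
b = Sxy/Sxx = 112/94.857143 = 1.180723
a = ȳ − b·x̄ = 14 − 1.180723·10.142857 = 2.024096
ŷ(9) = a + b·9 = 2.024096 + 1.180723·9 = 12.650602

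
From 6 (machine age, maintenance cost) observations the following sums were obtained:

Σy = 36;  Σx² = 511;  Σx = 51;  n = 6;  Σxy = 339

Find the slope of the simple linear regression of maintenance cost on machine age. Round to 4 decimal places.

0.4258

Sxx = Σx² − (Σx)²/n = 511 − 433.5 = 77.5
Sxy = Σxy − (Σx)(Σy)/n = 339 − 306 = 33
b = Sxy/Sxx = 33/77.5 = 0.425806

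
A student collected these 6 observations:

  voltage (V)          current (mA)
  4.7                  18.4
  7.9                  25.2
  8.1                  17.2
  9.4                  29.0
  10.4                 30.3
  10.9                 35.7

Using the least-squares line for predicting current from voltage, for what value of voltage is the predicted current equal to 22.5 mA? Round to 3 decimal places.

n = 6, Σx = 51.4, Σy = 155.8, Σxy = 1401.73, Σx² = 465.44
Sxx = Σx² − (Σx)²/n = 465.44 − 440.326667 = 25.113333
Sxy = Σxy − (Σx)(Σy)/n = 1401.73 − 1334.686667 = 67.043333
b = Sxy/Sxx = 67.043333/25.113333 = 2.669631
a = ȳ − b·x̄ = 25.966667 − 2.669631·8.566667 = 3.096828
Set a + b·x = 22.5: x = (22.5 − 3.096828) / 2.669631 = 7.268110

7.268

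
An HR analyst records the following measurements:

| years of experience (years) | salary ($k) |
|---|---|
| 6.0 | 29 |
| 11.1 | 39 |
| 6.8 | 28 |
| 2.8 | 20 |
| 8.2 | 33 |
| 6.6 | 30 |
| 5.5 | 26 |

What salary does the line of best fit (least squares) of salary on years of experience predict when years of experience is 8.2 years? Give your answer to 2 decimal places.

32.68

n = 7, Σx = 47, Σy = 205, Σxy = 1464.9, Σx² = 354.34
Sxx = Σx² − (Σx)²/n = 354.34 − 315.571429 = 38.768571
Sxy = Σxy − (Σx)(Σy)/n = 1464.9 − 1376.428571 = 88.471429
b = Sxy/Sxx = 88.471429/38.768571 = 2.282040
a = ȳ − b·x̄ = 29.285714 − 2.282040·6.714286 = 13.963446
ŷ(8.2) = a + b·8.2 = 13.963446 + 2.282040·8.2 = 32.676174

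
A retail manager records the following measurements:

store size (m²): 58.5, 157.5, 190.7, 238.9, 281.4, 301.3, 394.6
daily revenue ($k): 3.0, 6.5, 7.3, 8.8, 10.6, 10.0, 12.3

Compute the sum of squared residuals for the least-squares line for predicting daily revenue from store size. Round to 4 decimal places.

n = 7, Σx = 1622.9, Σy = 58.5, Σxy = 15543.1, Σx² = 447345.01, Σy² = 545.63
Sxx = Σx² − (Σx)²/n = 447345.01 − 376257.772857 = 71087.237143
Sxy = Σxy − (Σx)(Σy)/n = 15543.1 − 13562.807143 = 1980.292857
Syy = Σy² − (Σy)²/n = 545.63 − 488.892857 = 56.737143
b = Sxy/Sxx = 1980.292857/71087.237143 = 0.027857
SSE = Syy − b·Sxy = 56.737143 − 0.027857·1980.292857 = 1.571688

1.5717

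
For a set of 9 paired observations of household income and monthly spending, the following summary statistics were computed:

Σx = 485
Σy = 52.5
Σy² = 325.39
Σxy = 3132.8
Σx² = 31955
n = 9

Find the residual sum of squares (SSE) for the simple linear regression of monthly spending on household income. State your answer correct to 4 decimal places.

3.2962

Sxx = Σx² − (Σx)²/n = 31955 − 26136.111111 = 5818.888889
Sxy = Σxy − (Σx)(Σy)/n = 3132.8 − 2829.166667 = 303.633333
Syy = Σy² − (Σy)²/n = 325.39 − 306.25 = 19.14
b = Sxy/Sxx = 303.633333/5818.888889 = 0.052181
SSE = Syy − b·Sxy = 19.14 − 0.052181·303.633333 = 3.296219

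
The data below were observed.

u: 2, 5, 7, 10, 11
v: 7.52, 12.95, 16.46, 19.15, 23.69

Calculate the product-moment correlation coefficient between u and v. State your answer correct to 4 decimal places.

0.9841

n = 5, Σx = 35, Σy = 79.77, Σxy = 647.1, Σx² = 299, Σy² = 1423.1231
Sxx = Σx² − (Σx)²/n = 299 − 245 = 54
Sxy = Σxy − (Σx)(Σy)/n = 647.1 − 558.39 = 88.71
Syy = Σy² − (Σy)²/n = 1423.1231 − 1272.65058 = 150.47252
r = Sxy/√(Sxx·Syy) = 88.71/√(8125.51608) = 88.71/90.141645 = 0.984118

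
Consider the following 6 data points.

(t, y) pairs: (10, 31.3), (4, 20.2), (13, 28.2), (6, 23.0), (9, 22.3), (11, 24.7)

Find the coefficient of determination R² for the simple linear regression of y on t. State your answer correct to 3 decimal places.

n = 6, Σx = 53, Σy = 149.7, Σxy = 1370.8, Σx² = 523, Σy² = 3819.35
Sxx = Σx² − (Σx)²/n = 523 − 468.166667 = 54.833333
Sxy = Σxy − (Σx)(Σy)/n = 1370.8 − 1322.35 = 48.45
Syy = Σy² − (Σy)²/n = 3819.35 − 3735.015 = 84.335
R² = Sxy²/(Sxx·Syy) = (48.45)²/(54.833333·84.335) = 0.507616

0.508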